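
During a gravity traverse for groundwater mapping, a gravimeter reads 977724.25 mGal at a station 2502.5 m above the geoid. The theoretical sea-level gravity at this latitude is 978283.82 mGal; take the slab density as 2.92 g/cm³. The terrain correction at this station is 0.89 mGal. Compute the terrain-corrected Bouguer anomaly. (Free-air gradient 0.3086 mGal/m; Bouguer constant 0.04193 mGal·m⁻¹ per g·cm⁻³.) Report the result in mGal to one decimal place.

-92.8

Free-air correction = 0.3086 × 2502.5 = 772.27 mGal
Free-air anomaly = 977724.25 − 978283.82 + (772.27) = 212.70 mGal
Bouguer slab correction = 0.04193 × 2.92 × 2502.5 = 306.40 mGal
Simple Bouguer anomaly = 212.70 − (306.40) = -93.70 mGal
Complete Bouguer anomaly = -93.70 + 0.89 = -92.81 mGal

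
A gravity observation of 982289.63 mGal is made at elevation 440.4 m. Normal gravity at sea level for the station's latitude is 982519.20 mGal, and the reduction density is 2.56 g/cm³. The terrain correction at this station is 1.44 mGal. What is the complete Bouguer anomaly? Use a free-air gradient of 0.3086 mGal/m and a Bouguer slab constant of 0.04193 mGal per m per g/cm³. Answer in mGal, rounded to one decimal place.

Free-air correction = 0.3086 × 440.4 = 135.91 mGal
Free-air anomaly = 982289.63 − 982519.20 + (135.91) = -93.66 mGal
Bouguer slab correction = 0.04193 × 2.56 × 440.4 = 47.27 mGal
Simple Bouguer anomaly = -93.66 − (47.27) = -140.93 mGal
Complete Bouguer anomaly = -140.93 + 1.44 = -139.49 mGal

-139.5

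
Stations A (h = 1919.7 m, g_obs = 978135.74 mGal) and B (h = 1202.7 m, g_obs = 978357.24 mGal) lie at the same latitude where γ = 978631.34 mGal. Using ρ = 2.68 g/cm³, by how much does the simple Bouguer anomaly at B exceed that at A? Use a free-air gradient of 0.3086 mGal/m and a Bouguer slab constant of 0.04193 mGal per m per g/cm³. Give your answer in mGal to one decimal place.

Δg_SB(A) = 978135.74 − 978631.34 + 0.3086×1919.7 − 0.04193×2.68×1919.7 = -118.90 mGal
Δg_SB(B) = 978357.24 − 978631.34 + 0.3086×1202.7 − 0.04193×2.68×1202.7 = -38.10 mGal
Difference = -38.10 − (-118.90) = 80.80 mGal

80.8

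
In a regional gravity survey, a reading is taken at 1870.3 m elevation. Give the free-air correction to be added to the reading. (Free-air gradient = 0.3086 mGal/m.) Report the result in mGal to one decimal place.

577.2

Free-air correction = 0.3086 × 1870.3 = 577.2 mGal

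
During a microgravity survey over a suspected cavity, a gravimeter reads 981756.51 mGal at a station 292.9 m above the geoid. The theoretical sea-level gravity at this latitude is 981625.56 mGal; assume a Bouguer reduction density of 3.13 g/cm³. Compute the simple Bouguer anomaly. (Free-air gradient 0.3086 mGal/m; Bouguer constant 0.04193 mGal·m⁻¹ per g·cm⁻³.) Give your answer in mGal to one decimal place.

182.9

Free-air correction = 0.3086 × 292.9 = 90.39 mGal
Free-air anomaly = 981756.51 − 981625.56 + (90.39) = 221.34 mGal
Bouguer slab correction = 0.04193 × 3.13 × 292.9 = 38.44 mGal
Simple Bouguer anomaly = 221.34 − (38.44) = 182.90 mGal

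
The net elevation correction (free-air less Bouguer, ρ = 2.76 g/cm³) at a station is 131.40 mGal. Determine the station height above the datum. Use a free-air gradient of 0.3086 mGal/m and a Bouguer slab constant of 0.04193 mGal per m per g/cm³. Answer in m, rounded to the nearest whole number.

681

Combined gradient = 0.3086 − 0.04193 × 2.76 = 0.1928732 mGal/m
h = 131.40 / 0.1928732 = 681.28 m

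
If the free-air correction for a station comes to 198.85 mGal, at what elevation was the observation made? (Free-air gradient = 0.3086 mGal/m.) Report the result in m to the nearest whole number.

644

h = 198.85 / 0.3086 = 644.36 m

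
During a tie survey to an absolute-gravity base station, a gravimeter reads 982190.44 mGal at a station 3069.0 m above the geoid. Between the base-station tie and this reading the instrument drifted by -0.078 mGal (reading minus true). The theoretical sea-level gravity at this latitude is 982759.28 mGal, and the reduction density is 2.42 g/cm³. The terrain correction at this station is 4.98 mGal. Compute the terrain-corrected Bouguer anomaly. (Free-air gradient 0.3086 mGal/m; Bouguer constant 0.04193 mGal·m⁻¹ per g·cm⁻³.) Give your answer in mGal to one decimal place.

71.9

Drift-corrected reading = 982190.44 − (-0.078) = 982190.518 mGal
Free-air correction = 0.3086 × 3069.0 = 947.09 mGal
Free-air anomaly = 982190.518 − 982759.28 + (947.09) = 378.328 mGal
Bouguer slab correction = 0.04193 × 2.42 × 3069.0 = 311.41 mGal
Simple Bouguer anomaly = 378.328 − (311.41) = 66.918 mGal
Complete Bouguer anomaly = 66.918 + 4.98 = 71.898 mGal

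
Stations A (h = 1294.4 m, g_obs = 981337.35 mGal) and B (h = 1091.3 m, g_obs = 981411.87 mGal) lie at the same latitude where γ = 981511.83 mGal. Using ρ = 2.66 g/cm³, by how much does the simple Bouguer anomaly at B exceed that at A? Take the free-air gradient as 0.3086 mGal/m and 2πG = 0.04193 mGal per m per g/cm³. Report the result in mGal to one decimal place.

Δg_SB(A) = 981337.35 − 981511.83 + 0.3086×1294.4 − 0.04193×2.66×1294.4 = 80.60 mGal
Δg_SB(B) = 981411.87 − 981511.83 + 0.3086×1091.3 − 0.04193×2.66×1091.3 = 115.10 mGal
Difference = 115.10 − (80.60) = 34.50 mGal

34.5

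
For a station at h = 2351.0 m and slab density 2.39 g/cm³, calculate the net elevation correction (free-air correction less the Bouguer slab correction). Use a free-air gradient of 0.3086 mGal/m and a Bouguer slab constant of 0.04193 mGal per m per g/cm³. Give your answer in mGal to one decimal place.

Combined gradient = 0.3086 − 0.04193 × 2.39 = 0.2083873 mGal/m
Combined elevation correction = 0.2083873 × 2351.0 = 489.9 mGal

489.9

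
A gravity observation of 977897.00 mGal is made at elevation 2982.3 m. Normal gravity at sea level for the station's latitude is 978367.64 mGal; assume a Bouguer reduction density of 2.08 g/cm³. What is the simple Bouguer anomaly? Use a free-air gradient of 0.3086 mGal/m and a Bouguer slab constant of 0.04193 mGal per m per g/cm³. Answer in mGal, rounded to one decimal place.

189.6

Free-air correction = 0.3086 × 2982.3 = 920.34 mGal
Free-air anomaly = 977897.00 − 978367.64 + (920.34) = 449.70 mGal
Bouguer slab correction = 0.04193 × 2.08 × 2982.3 = 260.10 mGal
Simple Bouguer anomaly = 449.70 − (260.10) = 189.60 mGal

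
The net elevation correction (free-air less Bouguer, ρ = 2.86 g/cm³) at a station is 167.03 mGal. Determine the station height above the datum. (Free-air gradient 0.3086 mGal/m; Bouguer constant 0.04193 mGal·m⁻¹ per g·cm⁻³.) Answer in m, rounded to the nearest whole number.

Combined gradient = 0.3086 − 0.04193 × 2.86 = 0.1886802 mGal/m
h = 167.03 / 0.1886802 = 885.25 m

885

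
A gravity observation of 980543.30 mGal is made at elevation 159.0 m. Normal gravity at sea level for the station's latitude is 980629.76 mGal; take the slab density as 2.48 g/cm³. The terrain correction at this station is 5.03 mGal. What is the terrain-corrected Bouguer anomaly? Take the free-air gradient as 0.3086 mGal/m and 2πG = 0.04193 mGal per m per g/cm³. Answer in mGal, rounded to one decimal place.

-48.9

Free-air correction = 0.3086 × 159.0 = 49.07 mGal
Free-air anomaly = 980543.30 − 980629.76 + (49.07) = -37.39 mGal
Bouguer slab correction = 0.04193 × 2.48 × 159.0 = 16.53 mGal
Simple Bouguer anomaly = -37.39 − (16.53) = -53.92 mGal
Complete Bouguer anomaly = -53.92 + 5.03 = -48.89 mGal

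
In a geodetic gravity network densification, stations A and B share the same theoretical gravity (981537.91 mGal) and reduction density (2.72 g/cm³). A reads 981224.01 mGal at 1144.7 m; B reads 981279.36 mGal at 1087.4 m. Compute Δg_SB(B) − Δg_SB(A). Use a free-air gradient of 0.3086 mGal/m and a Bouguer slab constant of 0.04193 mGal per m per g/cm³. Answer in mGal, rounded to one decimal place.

44.2

Δg_SB(A) = 981224.01 − 981537.91 + 0.3086×1144.7 − 0.04193×2.72×1144.7 = -91.20 mGal
Δg_SB(B) = 981279.36 − 981537.91 + 0.3086×1087.4 − 0.04193×2.72×1087.4 = -47.00 mGal
Difference = -47.00 − (-91.20) = 44.20 mGal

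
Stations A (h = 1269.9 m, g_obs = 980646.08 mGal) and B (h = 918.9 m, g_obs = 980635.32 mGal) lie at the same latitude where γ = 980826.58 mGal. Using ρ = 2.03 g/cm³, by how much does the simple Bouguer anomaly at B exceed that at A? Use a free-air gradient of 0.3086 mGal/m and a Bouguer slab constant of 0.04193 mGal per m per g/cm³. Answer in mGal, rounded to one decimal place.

Δg_SB(A) = 980646.08 − 980826.58 + 0.3086×1269.9 − 0.04193×2.03×1269.9 = 103.30 mGal
Δg_SB(B) = 980635.32 − 980826.58 + 0.3086×918.9 − 0.04193×2.03×918.9 = 14.10 mGal
Difference = 14.10 − (103.30) = -89.20 mGal

-89.2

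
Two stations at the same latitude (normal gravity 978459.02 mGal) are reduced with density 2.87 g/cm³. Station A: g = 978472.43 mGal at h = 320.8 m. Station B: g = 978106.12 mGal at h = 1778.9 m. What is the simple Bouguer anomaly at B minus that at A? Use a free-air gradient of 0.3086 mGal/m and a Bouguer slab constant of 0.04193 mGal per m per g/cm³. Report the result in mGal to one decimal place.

-91.8

Δg_SB(A) = 978472.43 − 978459.02 + 0.3086×320.8 − 0.04193×2.87×320.8 = 73.80 mGal
Δg_SB(B) = 978106.12 − 978459.02 + 0.3086×1778.9 − 0.04193×2.87×1778.9 = -18.00 mGal
Difference = -18.00 − (73.80) = -91.80 mGal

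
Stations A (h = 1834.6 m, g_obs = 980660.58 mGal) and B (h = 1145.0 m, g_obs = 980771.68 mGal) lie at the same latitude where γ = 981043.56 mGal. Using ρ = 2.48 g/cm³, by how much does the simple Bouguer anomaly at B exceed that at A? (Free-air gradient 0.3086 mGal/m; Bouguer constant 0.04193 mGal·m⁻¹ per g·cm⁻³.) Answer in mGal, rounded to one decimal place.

Δg_SB(A) = 980660.58 − 981043.56 + 0.3086×1834.6 − 0.04193×2.48×1834.6 = -7.60 mGal
Δg_SB(B) = 980771.68 − 981043.56 + 0.3086×1145.0 − 0.04193×2.48×1145.0 = -37.60 mGal
Difference = -37.60 − (-7.60) = -30.00 mGal

-30.0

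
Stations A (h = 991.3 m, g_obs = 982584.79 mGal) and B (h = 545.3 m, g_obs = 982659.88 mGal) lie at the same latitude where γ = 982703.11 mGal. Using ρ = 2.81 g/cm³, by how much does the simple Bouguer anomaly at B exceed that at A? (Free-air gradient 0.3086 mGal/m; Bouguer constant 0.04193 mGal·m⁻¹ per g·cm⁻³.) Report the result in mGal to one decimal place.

Δg_SB(A) = 982584.79 − 982703.11 + 0.3086×991.3 − 0.04193×2.81×991.3 = 70.80 mGal
Δg_SB(B) = 982659.88 − 982703.11 + 0.3086×545.3 − 0.04193×2.81×545.3 = 60.80 mGal
Difference = 60.80 − (70.80) = -10.00 mGal

-10.0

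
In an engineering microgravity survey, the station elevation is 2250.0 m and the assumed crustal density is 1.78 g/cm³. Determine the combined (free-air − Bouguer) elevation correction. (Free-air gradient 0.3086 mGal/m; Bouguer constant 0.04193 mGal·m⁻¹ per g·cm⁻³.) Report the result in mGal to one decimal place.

526.4

Combined gradient = 0.3086 − 0.04193 × 1.78 = 0.2339646 mGal/m
Combined elevation correction = 0.2339646 × 2250.0 = 526.4 mGal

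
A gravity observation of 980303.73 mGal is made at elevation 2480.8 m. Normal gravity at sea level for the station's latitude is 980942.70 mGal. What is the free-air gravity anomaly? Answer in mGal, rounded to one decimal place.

Free-air correction = 0.3086 × 2480.8 = 765.57 mGal
Free-air anomaly = 980303.73 − 980942.70 + (765.57) = 126.60 mGal

126.6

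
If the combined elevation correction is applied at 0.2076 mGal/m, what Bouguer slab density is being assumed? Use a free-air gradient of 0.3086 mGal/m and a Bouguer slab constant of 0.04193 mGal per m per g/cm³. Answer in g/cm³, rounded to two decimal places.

2.41

0.2076 = 0.3086 − 0.04193 × ρ
ρ = (0.3086 − 0.2076) / 0.04193 = 2.41 g/cm³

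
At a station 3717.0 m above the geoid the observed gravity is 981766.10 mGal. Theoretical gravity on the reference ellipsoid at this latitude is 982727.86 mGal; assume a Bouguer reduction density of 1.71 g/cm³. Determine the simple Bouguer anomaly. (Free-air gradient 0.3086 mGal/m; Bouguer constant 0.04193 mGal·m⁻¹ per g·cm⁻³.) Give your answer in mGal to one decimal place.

Free-air correction = 0.3086 × 3717.0 = 1147.07 mGal
Free-air anomaly = 981766.10 − 982727.86 + (1147.07) = 185.31 mGal
Bouguer slab correction = 0.04193 × 1.71 × 3717.0 = 266.51 mGal
Simple Bouguer anomaly = 185.31 − (266.51) = -81.20 mGal

-81.2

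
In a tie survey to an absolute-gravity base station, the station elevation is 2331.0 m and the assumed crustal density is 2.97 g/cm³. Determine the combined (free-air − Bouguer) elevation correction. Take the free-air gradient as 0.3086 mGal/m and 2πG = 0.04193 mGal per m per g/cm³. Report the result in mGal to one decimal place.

Combined gradient = 0.3086 − 0.04193 × 2.97 = 0.1840679 mGal/m
Combined elevation correction = 0.1840679 × 2331.0 = 429.1 mGal

429.1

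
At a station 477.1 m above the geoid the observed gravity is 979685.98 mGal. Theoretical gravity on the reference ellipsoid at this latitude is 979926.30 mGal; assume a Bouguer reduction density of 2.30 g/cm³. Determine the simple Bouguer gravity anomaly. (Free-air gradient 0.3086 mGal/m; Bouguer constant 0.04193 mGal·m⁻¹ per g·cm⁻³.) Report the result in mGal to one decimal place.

-139.1

Free-air correction = 0.3086 × 477.1 = 147.23 mGal
Free-air anomaly = 979685.98 − 979926.30 + (147.23) = -93.09 mGal
Bouguer slab correction = 0.04193 × 2.30 × 477.1 = 46.01 mGal
Simple Bouguer anomaly = -93.09 − (46.01) = -139.10 mGal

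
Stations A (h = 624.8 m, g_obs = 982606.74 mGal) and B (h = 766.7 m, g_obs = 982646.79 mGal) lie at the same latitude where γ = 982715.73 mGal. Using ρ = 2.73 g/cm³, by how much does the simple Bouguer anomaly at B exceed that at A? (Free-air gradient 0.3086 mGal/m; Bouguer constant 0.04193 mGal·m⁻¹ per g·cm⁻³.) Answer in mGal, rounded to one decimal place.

Δg_SB(A) = 982606.74 − 982715.73 + 0.3086×624.8 − 0.04193×2.73×624.8 = 12.30 mGal
Δg_SB(B) = 982646.79 − 982715.73 + 0.3086×766.7 − 0.04193×2.73×766.7 = 79.90 mGal
Difference = 79.90 − (12.30) = 67.60 mGal

67.6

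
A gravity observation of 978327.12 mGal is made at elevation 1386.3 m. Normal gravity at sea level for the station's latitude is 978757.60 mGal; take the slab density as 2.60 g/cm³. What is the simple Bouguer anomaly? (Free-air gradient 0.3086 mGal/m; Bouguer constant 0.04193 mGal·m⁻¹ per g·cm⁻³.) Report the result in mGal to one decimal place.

-153.8

Free-air correction = 0.3086 × 1386.3 = 427.81 mGal
Free-air anomaly = 978327.12 − 978757.60 + (427.81) = -2.67 mGal
Bouguer slab correction = 0.04193 × 2.60 × 1386.3 = 151.13 mGal
Simple Bouguer anomaly = -2.67 − (151.13) = -153.80 mGal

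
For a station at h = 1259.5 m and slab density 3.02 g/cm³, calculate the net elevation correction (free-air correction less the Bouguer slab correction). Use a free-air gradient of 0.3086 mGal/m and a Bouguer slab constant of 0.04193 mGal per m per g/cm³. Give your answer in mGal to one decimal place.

Combined gradient = 0.3086 − 0.04193 × 3.02 = 0.1819714 mGal/m
Combined elevation correction = 0.1819714 × 1259.5 = 229.2 mGal

229.2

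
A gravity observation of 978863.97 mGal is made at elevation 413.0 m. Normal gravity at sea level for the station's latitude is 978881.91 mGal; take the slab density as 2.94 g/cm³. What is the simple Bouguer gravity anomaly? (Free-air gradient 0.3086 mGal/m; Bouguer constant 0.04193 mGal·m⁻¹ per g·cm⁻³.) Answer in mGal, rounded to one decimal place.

58.6

Free-air correction = 0.3086 × 413.0 = 127.45 mGal
Free-air anomaly = 978863.97 − 978881.91 + (127.45) = 109.51 mGal
Bouguer slab correction = 0.04193 × 2.94 × 413.0 = 50.91 mGal
Simple Bouguer anomaly = 109.51 − (50.91) = 58.60 mGal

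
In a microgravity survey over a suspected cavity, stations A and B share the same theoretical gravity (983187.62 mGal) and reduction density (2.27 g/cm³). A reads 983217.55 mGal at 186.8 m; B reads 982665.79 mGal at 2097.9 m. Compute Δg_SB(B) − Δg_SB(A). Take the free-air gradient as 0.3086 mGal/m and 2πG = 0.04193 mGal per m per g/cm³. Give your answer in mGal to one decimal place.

-143.9

Δg_SB(A) = 983217.55 − 983187.62 + 0.3086×186.8 − 0.04193×2.27×186.8 = 69.80 mGal
Δg_SB(B) = 982665.79 − 983187.62 + 0.3086×2097.9 − 0.04193×2.27×2097.9 = -74.10 mGal
Difference = -74.10 − (69.80) = -143.90 mGal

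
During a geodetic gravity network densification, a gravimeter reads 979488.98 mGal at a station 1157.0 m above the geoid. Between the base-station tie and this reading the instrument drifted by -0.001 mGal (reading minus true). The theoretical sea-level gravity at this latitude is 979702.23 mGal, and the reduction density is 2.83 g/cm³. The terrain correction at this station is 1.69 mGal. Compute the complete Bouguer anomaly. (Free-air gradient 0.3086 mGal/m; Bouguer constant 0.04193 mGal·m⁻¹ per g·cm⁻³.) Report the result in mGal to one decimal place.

Drift-corrected reading = 979488.98 − (-0.001) = 979488.981 mGal
Free-air correction = 0.3086 × 1157.0 = 357.05 mGal
Free-air anomaly = 979488.981 − 979702.23 + (357.05) = 143.801 mGal
Bouguer slab correction = 0.04193 × 2.83 × 1157.0 = 137.29 mGal
Simple Bouguer anomaly = 143.801 − (137.29) = 6.511 mGal
Complete Bouguer anomaly = 6.511 + 1.69 = 8.201 mGal

8.2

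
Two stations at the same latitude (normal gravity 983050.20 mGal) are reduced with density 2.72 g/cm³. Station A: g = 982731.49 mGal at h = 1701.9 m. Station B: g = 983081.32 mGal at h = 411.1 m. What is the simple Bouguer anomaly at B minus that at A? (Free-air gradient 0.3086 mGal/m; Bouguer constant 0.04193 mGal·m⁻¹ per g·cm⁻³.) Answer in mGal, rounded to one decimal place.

Δg_SB(A) = 982731.49 − 983050.20 + 0.3086×1701.9 − 0.04193×2.72×1701.9 = 12.40 mGal
Δg_SB(B) = 983081.32 − 983050.20 + 0.3086×411.1 − 0.04193×2.72×411.1 = 111.10 mGal
Difference = 111.10 − (12.40) = 98.70 mGal

98.7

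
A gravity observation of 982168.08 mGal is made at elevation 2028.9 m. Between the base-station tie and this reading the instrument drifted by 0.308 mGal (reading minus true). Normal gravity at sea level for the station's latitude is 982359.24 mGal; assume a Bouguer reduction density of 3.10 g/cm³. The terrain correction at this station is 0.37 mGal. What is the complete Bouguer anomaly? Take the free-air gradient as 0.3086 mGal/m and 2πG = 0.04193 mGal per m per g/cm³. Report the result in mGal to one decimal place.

Drift-corrected reading = 982168.08 − (0.308) = 982167.772 mGal
Free-air correction = 0.3086 × 2028.9 = 626.12 mGal
Free-air anomaly = 982167.772 − 982359.24 + (626.12) = 434.652 mGal
Bouguer slab correction = 0.04193 × 3.10 × 2028.9 = 263.72 mGal
Simple Bouguer anomaly = 434.652 − (263.72) = 170.932 mGal
Complete Bouguer anomaly = 170.932 + 0.37 = 171.302 mGal

171.3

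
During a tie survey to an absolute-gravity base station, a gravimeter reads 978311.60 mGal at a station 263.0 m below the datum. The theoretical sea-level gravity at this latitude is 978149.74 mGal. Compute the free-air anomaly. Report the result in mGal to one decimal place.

80.7

Free-air correction = 0.3086 × -263.0 = -81.16 mGal
Free-air anomaly = 978311.60 − 978149.74 + (-81.16) = 80.70 mGal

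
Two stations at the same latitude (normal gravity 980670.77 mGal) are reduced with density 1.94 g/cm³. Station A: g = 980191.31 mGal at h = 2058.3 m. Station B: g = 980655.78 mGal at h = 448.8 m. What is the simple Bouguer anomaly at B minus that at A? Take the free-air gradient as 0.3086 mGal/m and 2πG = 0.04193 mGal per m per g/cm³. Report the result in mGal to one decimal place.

98.7

Δg_SB(A) = 980191.31 − 980670.77 + 0.3086×2058.3 − 0.04193×1.94×2058.3 = -11.70 mGal
Δg_SB(B) = 980655.78 − 980670.77 + 0.3086×448.8 − 0.04193×1.94×448.8 = 87.00 mGal
Difference = 87.00 − (-11.70) = 98.70 mGal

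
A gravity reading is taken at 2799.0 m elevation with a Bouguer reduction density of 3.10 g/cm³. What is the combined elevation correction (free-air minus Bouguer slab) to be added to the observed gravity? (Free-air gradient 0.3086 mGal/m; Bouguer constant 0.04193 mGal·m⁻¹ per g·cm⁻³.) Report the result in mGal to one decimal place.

Combined gradient = 0.3086 − 0.04193 × 3.10 = 0.1786170 mGal/m
Combined elevation correction = 0.1786170 × 2799.0 = 499.9 mGal

499.9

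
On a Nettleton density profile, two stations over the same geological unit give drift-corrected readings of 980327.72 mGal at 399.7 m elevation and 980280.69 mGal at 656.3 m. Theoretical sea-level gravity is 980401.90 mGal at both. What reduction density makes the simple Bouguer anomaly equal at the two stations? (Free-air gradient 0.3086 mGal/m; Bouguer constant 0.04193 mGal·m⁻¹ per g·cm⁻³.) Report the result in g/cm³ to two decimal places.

Δg_obs = 980280.69 − 980327.72 = -47.03 mGal over Δh = 656.3 − 399.7 = 256.6 m
Equal Bouguer anomalies ⇒ Δg_obs + (0.3086 − 0.04193ρ)·Δh = 0
0.3086 − 0.04193ρ = −Δg_obs/Δh = 0.18328
ρ = (0.3086 − 0.18328) / 0.04193 = 2.99 g/cm³

2.99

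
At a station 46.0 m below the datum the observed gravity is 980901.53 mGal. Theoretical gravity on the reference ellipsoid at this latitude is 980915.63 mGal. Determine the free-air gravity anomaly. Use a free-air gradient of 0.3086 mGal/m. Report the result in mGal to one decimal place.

Free-air correction = 0.3086 × -46.0 = -14.20 mGal
Free-air anomaly = 980901.53 − 980915.63 + (-14.20) = -28.30 mGal

-28.3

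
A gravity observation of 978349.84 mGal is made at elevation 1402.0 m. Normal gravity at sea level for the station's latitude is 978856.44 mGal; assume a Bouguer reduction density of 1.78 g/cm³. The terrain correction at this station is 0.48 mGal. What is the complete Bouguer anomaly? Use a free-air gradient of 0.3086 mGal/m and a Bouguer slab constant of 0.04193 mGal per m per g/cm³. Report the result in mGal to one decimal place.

Free-air correction = 0.3086 × 1402.0 = 432.66 mGal
Free-air anomaly = 978349.84 − 978856.44 + (432.66) = -73.94 mGal
Bouguer slab correction = 0.04193 × 1.78 × 1402.0 = 104.64 mGal
Simple Bouguer anomaly = -73.94 − (104.64) = -178.58 mGal
Complete Bouguer anomaly = -178.58 + 0.48 = -178.10 mGal

-178.1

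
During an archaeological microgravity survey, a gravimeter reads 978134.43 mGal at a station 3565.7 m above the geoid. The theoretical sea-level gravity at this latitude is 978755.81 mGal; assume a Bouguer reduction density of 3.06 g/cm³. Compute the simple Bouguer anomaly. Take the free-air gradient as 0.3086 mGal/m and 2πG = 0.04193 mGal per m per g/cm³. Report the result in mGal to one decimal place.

21.5

Free-air correction = 0.3086 × 3565.7 = 1100.38 mGal
Free-air anomaly = 978134.43 − 978755.81 + (1100.38) = 479.00 mGal
Bouguer slab correction = 0.04193 × 3.06 × 3565.7 = 457.50 mGal
Simple Bouguer anomaly = 479.00 − (457.50) = 21.50 mGal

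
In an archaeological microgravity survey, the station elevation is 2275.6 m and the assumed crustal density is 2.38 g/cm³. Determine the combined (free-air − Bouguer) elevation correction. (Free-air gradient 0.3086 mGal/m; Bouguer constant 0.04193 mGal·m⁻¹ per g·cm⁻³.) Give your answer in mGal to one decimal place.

475.2

Combined gradient = 0.3086 − 0.04193 × 2.38 = 0.2088066 mGal/m
Combined elevation correction = 0.2088066 × 2275.6 = 475.2 mGal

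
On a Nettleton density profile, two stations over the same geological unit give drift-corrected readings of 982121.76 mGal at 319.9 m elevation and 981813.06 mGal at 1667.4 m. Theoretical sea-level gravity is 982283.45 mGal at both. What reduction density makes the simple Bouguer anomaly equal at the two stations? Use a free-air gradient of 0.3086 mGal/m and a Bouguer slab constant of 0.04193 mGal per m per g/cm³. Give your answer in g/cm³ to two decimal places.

Δg_obs = 981813.06 − 982121.76 = -308.70 mGal over Δh = 1667.4 − 319.9 = 1347.5 m
Equal Bouguer anomalies ⇒ Δg_obs + (0.3086 − 0.04193ρ)·Δh = 0
0.3086 − 0.04193ρ = −Δg_obs/Δh = 0.22909
ρ = (0.3086 − 0.22909) / 0.04193 = 1.90 g/cm³

1.90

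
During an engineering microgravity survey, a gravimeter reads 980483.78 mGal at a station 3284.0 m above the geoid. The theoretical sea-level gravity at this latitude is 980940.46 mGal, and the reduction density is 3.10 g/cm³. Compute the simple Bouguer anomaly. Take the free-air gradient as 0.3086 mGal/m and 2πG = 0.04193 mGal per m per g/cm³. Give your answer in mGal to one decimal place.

129.9

Free-air correction = 0.3086 × 3284.0 = 1013.44 mGal
Free-air anomaly = 980483.78 − 980940.46 + (1013.44) = 556.76 mGal
Bouguer slab correction = 0.04193 × 3.10 × 3284.0 = 426.86 mGal
Simple Bouguer anomaly = 556.76 − (426.86) = 129.90 mGal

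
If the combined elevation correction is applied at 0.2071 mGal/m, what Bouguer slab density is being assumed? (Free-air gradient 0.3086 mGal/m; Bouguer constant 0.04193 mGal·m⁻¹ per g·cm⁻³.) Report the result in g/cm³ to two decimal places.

2.42

0.2071 = 0.3086 − 0.04193 × ρ
ρ = (0.3086 − 0.2071) / 0.04193 = 2.42 g/cm³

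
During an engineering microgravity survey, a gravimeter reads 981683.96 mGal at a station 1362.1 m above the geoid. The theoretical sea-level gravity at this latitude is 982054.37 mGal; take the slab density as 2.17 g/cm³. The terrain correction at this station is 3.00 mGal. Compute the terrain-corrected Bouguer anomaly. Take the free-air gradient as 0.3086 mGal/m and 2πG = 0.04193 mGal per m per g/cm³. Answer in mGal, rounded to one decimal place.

Free-air correction = 0.3086 × 1362.1 = 420.34 mGal
Free-air anomaly = 981683.96 − 982054.37 + (420.34) = 49.93 mGal
Bouguer slab correction = 0.04193 × 2.17 × 1362.1 = 123.93 mGal
Simple Bouguer anomaly = 49.93 − (123.93) = -74.00 mGal
Complete Bouguer anomaly = -74.00 + 3.00 = -71.00 mGal

-71.0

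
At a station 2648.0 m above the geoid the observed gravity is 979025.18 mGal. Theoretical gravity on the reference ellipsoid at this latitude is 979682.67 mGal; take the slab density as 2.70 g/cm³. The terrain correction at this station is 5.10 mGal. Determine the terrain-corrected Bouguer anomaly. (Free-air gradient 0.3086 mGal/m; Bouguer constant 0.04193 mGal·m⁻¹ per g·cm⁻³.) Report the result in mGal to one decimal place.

-135.0

Free-air correction = 0.3086 × 2648.0 = 817.17 mGal
Free-air anomaly = 979025.18 − 979682.67 + (817.17) = 159.68 mGal
Bouguer slab correction = 0.04193 × 2.70 × 2648.0 = 299.78 mGal
Simple Bouguer anomaly = 159.68 − (299.78) = -140.10 mGal
Complete Bouguer anomaly = -140.10 + 5.10 = -135.00 mGal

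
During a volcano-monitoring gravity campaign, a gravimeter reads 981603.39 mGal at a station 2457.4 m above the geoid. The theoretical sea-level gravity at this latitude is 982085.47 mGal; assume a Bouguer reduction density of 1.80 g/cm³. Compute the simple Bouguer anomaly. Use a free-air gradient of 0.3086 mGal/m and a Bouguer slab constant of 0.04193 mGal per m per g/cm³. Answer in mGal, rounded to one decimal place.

90.8

Free-air correction = 0.3086 × 2457.4 = 758.35 mGal
Free-air anomaly = 981603.39 − 982085.47 + (758.35) = 276.27 mGal
Bouguer slab correction = 0.04193 × 1.80 × 2457.4 = 185.47 mGal
Simple Bouguer anomaly = 276.27 − (185.47) = 90.80 mGal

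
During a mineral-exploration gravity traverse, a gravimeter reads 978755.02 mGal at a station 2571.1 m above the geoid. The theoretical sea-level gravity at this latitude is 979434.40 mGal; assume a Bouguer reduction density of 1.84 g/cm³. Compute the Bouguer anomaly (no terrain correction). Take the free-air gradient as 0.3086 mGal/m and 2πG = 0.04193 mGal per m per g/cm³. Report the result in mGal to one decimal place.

Free-air correction = 0.3086 × 2571.1 = 793.44 mGal
Free-air anomaly = 978755.02 − 979434.40 + (793.44) = 114.06 mGal
Bouguer slab correction = 0.04193 × 1.84 × 2571.1 = 198.36 mGal
Simple Bouguer anomaly = 114.06 − (198.36) = -84.30 mGal

-84.3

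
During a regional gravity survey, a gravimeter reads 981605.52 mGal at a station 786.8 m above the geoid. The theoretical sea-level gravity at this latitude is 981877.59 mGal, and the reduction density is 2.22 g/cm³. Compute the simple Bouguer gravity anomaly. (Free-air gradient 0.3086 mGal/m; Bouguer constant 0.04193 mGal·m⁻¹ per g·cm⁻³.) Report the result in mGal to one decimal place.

-102.5

Free-air correction = 0.3086 × 786.8 = 242.81 mGal
Free-air anomaly = 981605.52 − 981877.59 + (242.81) = -29.26 mGal
Bouguer slab correction = 0.04193 × 2.22 × 786.8 = 73.24 mGal
Simple Bouguer anomaly = -29.26 − (73.24) = -102.50 mGal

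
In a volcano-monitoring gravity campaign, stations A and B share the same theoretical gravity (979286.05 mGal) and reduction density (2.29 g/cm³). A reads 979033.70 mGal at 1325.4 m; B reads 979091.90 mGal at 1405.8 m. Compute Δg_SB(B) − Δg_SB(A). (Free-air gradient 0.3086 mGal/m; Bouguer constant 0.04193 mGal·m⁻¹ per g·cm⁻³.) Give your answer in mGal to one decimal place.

75.3

Δg_SB(A) = 979033.70 − 979286.05 + 0.3086×1325.4 − 0.04193×2.29×1325.4 = 29.40 mGal
Δg_SB(B) = 979091.90 − 979286.05 + 0.3086×1405.8 − 0.04193×2.29×1405.8 = 104.70 mGal
Difference = 104.70 − (29.40) = 75.30 mGal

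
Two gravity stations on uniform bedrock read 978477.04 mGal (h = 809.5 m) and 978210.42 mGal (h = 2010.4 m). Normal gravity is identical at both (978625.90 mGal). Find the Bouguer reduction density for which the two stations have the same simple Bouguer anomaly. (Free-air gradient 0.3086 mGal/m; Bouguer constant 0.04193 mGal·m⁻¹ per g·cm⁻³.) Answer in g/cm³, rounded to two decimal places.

Δg_obs = 978210.42 − 978477.04 = -266.62 mGal over Δh = 2010.4 − 809.5 = 1200.9 m
Equal Bouguer anomalies ⇒ Δg_obs + (0.3086 − 0.04193ρ)·Δh = 0
0.3086 − 0.04193ρ = −Δg_obs/Δh = 0.22202
ρ = (0.3086 − 0.22202) / 0.04193 = 2.06 g/cm³

2.06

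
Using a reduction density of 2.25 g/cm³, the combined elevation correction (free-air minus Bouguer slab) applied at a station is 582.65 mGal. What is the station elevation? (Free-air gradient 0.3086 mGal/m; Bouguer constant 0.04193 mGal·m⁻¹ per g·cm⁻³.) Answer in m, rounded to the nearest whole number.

Combined gradient = 0.3086 − 0.04193 × 2.25 = 0.2142575 mGal/m
h = 582.65 / 0.2142575 = 2719.39 m

2719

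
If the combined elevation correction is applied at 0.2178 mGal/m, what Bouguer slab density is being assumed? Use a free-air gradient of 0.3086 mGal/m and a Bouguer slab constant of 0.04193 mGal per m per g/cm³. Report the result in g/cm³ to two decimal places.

2.17

0.2178 = 0.3086 − 0.04193 × ρ
ρ = (0.3086 − 0.2178) / 0.04193 = 2.17 g/cm³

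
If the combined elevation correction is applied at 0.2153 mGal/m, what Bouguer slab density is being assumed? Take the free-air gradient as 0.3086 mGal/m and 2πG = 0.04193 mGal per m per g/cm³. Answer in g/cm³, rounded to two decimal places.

2.23

0.2153 = 0.3086 − 0.04193 × ρ
ρ = (0.3086 − 0.2153) / 0.04193 = 2.23 g/cm³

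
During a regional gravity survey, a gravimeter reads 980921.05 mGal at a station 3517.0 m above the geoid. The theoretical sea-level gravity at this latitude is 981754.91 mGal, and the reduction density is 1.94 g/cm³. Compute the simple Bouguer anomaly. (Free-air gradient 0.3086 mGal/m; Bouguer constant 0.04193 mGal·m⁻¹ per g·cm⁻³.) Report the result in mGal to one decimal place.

Free-air correction = 0.3086 × 3517.0 = 1085.35 mGal
Free-air anomaly = 980921.05 − 981754.91 + (1085.35) = 251.49 mGal
Bouguer slab correction = 0.04193 × 1.94 × 3517.0 = 286.09 mGal
Simple Bouguer anomaly = 251.49 − (286.09) = -34.60 mGal

-34.6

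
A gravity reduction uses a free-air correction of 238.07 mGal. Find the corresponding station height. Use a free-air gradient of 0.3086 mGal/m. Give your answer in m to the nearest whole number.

771

h = 238.07 / 0.3086 = 771.45 m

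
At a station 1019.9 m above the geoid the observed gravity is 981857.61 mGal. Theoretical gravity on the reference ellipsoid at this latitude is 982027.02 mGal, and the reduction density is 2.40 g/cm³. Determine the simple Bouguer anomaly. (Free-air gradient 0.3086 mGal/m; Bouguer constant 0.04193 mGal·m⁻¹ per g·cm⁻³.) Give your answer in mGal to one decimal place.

42.7

Free-air correction = 0.3086 × 1019.9 = 314.74 mGal
Free-air anomaly = 981857.61 − 982027.02 + (314.74) = 145.33 mGal
Bouguer slab correction = 0.04193 × 2.40 × 1019.9 = 102.63 mGal
Simple Bouguer anomaly = 145.33 − (102.63) = 42.70 mGal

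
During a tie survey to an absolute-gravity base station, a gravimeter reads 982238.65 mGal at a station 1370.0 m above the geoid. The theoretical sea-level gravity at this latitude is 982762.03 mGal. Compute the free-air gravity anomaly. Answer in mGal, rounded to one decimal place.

Free-air correction = 0.3086 × 1370.0 = 422.78 mGal
Free-air anomaly = 982238.65 − 982762.03 + (422.78) = -100.60 mGal

-100.6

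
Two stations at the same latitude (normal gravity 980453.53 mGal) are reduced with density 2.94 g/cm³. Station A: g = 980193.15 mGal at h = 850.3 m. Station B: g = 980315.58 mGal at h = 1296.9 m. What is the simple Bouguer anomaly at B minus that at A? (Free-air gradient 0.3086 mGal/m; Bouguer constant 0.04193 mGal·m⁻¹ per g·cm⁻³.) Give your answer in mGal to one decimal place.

Δg_SB(A) = 980193.15 − 980453.53 + 0.3086×850.3 − 0.04193×2.94×850.3 = -102.80 mGal
Δg_SB(B) = 980315.58 − 980453.53 + 0.3086×1296.9 − 0.04193×2.94×1296.9 = 102.40 mGal
Difference = 102.40 − (-102.80) = 205.20 mGal

205.2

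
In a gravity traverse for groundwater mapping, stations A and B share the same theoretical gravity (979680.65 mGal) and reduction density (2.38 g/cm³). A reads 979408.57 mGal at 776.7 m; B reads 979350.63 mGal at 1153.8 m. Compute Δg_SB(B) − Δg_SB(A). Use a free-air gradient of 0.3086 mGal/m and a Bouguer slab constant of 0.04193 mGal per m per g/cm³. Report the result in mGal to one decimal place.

Δg_SB(A) = 979408.57 − 979680.65 + 0.3086×776.7 − 0.04193×2.38×776.7 = -109.90 mGal
Δg_SB(B) = 979350.63 − 979680.65 + 0.3086×1153.8 − 0.04193×2.38×1153.8 = -89.10 mGal
Difference = -89.10 − (-109.90) = 20.80 mGal

20.8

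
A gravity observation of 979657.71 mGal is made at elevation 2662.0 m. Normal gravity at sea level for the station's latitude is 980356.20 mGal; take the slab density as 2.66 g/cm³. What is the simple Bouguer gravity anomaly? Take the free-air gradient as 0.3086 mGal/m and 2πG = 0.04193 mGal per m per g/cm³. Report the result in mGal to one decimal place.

-173.9

Free-air correction = 0.3086 × 2662.0 = 821.49 mGal
Free-air anomaly = 979657.71 − 980356.20 + (821.49) = 123.00 mGal
Bouguer slab correction = 0.04193 × 2.66 × 2662.0 = 296.90 mGal
Simple Bouguer anomaly = 123.00 − (296.90) = -173.90 mGal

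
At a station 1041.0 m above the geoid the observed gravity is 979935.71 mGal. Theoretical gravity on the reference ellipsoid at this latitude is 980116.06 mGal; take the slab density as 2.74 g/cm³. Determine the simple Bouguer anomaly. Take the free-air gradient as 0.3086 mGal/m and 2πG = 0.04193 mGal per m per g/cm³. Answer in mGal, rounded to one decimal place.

21.3

Free-air correction = 0.3086 × 1041.0 = 321.25 mGal
Free-air anomaly = 979935.71 − 980116.06 + (321.25) = 140.90 mGal
Bouguer slab correction = 0.04193 × 2.74 × 1041.0 = 119.60 mGal
Simple Bouguer anomaly = 140.90 − (119.60) = 21.30 mGal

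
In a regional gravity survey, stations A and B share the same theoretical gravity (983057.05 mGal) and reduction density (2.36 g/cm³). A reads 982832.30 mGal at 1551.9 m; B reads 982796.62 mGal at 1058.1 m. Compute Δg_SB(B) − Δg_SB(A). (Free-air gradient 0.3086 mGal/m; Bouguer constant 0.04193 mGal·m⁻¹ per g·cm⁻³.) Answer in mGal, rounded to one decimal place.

-139.2

Δg_SB(A) = 982832.30 − 983057.05 + 0.3086×1551.9 − 0.04193×2.36×1551.9 = 100.60 mGal
Δg_SB(B) = 982796.62 − 983057.05 + 0.3086×1058.1 − 0.04193×2.36×1058.1 = -38.60 mGal
Difference = -38.60 − (100.60) = -139.20 mGal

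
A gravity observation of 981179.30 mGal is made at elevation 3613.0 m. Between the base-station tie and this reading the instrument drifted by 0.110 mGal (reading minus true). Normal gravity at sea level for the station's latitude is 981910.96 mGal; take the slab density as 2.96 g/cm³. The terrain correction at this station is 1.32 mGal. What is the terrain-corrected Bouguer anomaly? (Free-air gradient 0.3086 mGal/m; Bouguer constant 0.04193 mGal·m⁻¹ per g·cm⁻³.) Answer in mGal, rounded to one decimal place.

Drift-corrected reading = 981179.30 − (0.110) = 981179.190 mGal
Free-air correction = 0.3086 × 3613.0 = 1114.97 mGal
Free-air anomaly = 981179.190 − 981910.96 + (1114.97) = 383.200 mGal
Bouguer slab correction = 0.04193 × 2.96 × 3613.0 = 448.42 mGal
Simple Bouguer anomaly = 383.200 − (448.42) = -65.220 mGal
Complete Bouguer anomaly = -65.220 + 1.32 = -63.900 mGal

-63.9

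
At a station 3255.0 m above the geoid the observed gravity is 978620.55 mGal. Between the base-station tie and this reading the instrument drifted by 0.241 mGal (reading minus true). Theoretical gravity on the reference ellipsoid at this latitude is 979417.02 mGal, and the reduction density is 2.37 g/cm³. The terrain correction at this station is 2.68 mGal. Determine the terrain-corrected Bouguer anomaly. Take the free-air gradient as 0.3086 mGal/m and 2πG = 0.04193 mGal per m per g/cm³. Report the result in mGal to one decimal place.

Drift-corrected reading = 978620.55 − (0.241) = 978620.309 mGal
Free-air correction = 0.3086 × 3255.0 = 1004.49 mGal
Free-air anomaly = 978620.309 − 979417.02 + (1004.49) = 207.779 mGal
Bouguer slab correction = 0.04193 × 2.37 × 3255.0 = 323.46 mGal
Simple Bouguer anomaly = 207.779 − (323.46) = -115.681 mGal
Complete Bouguer anomaly = -115.681 + 2.68 = -113.001 mGal

-113.0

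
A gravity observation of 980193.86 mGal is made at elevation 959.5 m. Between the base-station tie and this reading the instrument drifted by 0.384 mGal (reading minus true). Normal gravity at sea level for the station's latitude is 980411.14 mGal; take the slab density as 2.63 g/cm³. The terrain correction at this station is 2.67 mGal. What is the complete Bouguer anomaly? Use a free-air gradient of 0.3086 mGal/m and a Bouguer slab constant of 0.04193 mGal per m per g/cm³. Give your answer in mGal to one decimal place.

Drift-corrected reading = 980193.86 − (0.384) = 980193.476 mGal
Free-air correction = 0.3086 × 959.5 = 296.10 mGal
Free-air anomaly = 980193.476 − 980411.14 + (296.10) = 78.436 mGal
Bouguer slab correction = 0.04193 × 2.63 × 959.5 = 105.81 mGal
Simple Bouguer anomaly = 78.436 − (105.81) = -27.374 mGal
Complete Bouguer anomaly = -27.374 + 2.67 = -24.704 mGal

-24.7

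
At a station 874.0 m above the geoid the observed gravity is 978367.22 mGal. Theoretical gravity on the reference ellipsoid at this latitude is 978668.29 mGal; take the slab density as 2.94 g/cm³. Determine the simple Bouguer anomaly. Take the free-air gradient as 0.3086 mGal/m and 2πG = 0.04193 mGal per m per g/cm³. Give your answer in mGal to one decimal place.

-139.1

Free-air correction = 0.3086 × 874.0 = 269.72 mGal
Free-air anomaly = 978367.22 − 978668.29 + (269.72) = -31.35 mGal
Bouguer slab correction = 0.04193 × 2.94 × 874.0 = 107.74 mGal
Simple Bouguer anomaly = -31.35 − (107.74) = -139.09 mGal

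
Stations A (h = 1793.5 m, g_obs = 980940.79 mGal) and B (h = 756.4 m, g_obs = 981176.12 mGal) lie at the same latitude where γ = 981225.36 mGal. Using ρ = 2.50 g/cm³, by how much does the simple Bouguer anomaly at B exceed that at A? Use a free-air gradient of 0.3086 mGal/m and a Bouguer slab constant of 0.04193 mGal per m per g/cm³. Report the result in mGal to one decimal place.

24.0

Δg_SB(A) = 980940.79 − 981225.36 + 0.3086×1793.5 − 0.04193×2.50×1793.5 = 80.90 mGal
Δg_SB(B) = 981176.12 − 981225.36 + 0.3086×756.4 − 0.04193×2.50×756.4 = 104.90 mGal
Difference = 104.90 − (80.90) = 24.00 mGal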